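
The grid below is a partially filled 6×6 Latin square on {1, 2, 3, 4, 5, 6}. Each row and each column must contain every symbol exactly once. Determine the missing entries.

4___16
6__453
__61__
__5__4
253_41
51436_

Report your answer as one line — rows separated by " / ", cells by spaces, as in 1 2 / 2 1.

4 3 2 5 1 6 / 6 2 1 4 5 3 / 3 4 6 1 2 5 / 1 6 5 2 3 4 / 2 5 3 6 4 1 / 5 1 4 3 6 2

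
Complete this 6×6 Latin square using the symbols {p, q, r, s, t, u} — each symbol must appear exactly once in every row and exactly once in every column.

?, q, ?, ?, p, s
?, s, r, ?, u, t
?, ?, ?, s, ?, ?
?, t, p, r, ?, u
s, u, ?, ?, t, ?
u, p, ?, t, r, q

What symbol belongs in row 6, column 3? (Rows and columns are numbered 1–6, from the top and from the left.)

(r1,c4) = u
(r3,c2) = r
(r3,c5) = q
(r3,c6) = p
(r4,c1) = q
(r4,c5) = s
(r5,c3) = q
(r5,c4) = p
(r5,c6) = r
(r6,c3) = s

s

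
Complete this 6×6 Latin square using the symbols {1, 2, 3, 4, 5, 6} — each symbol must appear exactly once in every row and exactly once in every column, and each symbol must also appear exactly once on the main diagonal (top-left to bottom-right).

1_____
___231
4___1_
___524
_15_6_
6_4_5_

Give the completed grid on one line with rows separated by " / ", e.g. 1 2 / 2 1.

1 5 2 3 4 6 / 5 4 6 2 3 1 / 4 2 3 6 1 5 / 3 6 1 5 2 4 / 2 1 5 4 6 3 / 6 3 4 1 5 2

row 1 has {1}; column 5 has {1,2,3,5,6} — only 4 is left for (r1,c5).
row 2 has {1,2,3}; column 1 has {1,4,6} — only 5 is left for (r2,c1).
row 2 has {1,2,3,5}; column 2 has {1}; the diagonal has {1,5,6} — only 4 is left for (r2,c2).
row 2 has {1,2,3,4,5}; column 3 has {4,5} — only 6 is left for (r2,c3).
row 4 has {2,4,5}; column 1 has {1,4,5,6} — only 3 is left for (r4,c1).
row 4 has {2,3,4,5}; column 2 has {1,4} — only 6 is left for (r4,c2).
row 4 has {2,3,4,5,6}; column 3 has {4,5,6} — only 1 is left for (r4,c3).
row 5 has {1,5,6}; column 1 has {1,3,4,5,6} — only 2 is left for (r5,c1).
row 5 has {1,2,5,6}; column 6 has {1,4} — only 3 is left for (r5,c6).
row 6 has {4,5,6}; column 6 has {1,3,4}; the diagonal has {1,4,5,6} — only 2 is left for (r6,c6).
row 3 has {1,4}; column 3 has {1,4,5,6}; the diagonal has {1,2,4,5,6} — only 3 is left for (r3,c3).
row 3 has {1,3,4}; column 4 has {2,5} — only 6 is left for (r3,c4).
row 3 has {1,3,4,6}; column 6 has {1,2,3,4} — only 5 is left for (r3,c6).
row 5 has {1,2,3,5,6}; column 4 has {2,5,6} — only 4 is left for (r5,c4).
row 6 has {2,4,5,6}; column 2 has {1,4,6} — only 3 is left for (r6,c2).
row 6 has {2,3,4,5,6}; column 4 has {2,4,5,6} — only 1 is left for (r6,c4).
row 1 has {1,4}; column 3 has {1,3,4,5,6} — only 2 is left for (r1,c3).
row 1 has {1,2,4}; column 4 has {1,2,4,5,6} — only 3 is left for (r1,c4).
row 1 has {1,2,3,4}; column 6 has {1,2,3,4,5} — only 6 is left for (r1,c6).
row 3 has {1,3,4,5,6}; column 2 has {1,3,4,6} — only 2 is left for (r3,c2).
row 1 has {1,2,3,4,6}; column 2 has {1,2,3,4,6} — only 5 is left for (r1,c2).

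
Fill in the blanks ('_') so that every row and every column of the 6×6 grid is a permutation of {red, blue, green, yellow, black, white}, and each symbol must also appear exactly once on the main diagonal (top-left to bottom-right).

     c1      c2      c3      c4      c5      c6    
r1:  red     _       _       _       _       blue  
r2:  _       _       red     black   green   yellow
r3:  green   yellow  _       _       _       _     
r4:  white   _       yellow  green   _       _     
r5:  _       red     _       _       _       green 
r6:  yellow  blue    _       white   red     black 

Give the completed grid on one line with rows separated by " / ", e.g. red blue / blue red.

red green black yellow white blue / blue white red black green yellow / green yellow blue red black white / white black yellow green blue red / black red white blue yellow green / yellow blue green white red black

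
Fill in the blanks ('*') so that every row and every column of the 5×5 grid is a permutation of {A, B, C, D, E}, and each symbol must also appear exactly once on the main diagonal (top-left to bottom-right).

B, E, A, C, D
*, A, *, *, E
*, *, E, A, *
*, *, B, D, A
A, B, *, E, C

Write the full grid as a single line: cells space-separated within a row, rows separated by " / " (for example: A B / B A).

B E A C D / D A C B E / C D E A B / E C B D A / A B D E C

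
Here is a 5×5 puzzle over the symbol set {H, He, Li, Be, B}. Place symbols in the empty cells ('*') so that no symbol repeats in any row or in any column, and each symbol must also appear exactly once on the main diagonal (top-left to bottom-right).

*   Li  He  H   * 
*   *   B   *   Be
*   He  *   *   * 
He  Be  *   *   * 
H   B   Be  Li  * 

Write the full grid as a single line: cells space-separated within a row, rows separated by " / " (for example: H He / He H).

row 1 has {H,He,Li}; column 5 has {Be} — only B is left for (r1,c5).
row 2 has {Be,B}; column 1 has {H,He} — only Li is left for (r2,c1).
row 2 has {Li,Be,B}; column 2 has {He,Li,Be,B}; the diagonal is empty so far — only H is left for (r2,c2).
row 2 has {H,Li,Be,B}; column 4 has {H,Li} — only He is left for (r2,c4).
row 3 has {He}; column 3 has {He,Be,B}; the diagonal has {H} — only Li is left for (r3,c3).
row 3 has {He,Li}; column 5 has {Be,B} — only H is left for (r3,c5).
row 4 has {He,Be}; column 3 has {He,Li,Be,B} — only H is left for (r4,c3).
row 4 has {H,He,Be}; column 4 has {H,He,Li}; the diagonal has {H,Li} — only B is left for (r4,c4).
row 4 has {H,He,Be,B}; column 5 has {H,Be,B} — only Li is left for (r4,c5).
row 5 has {H,Li,Be,B}; column 5 has {H,Li,Be,B}; the diagonal has {H,Li,B} — only He is left for (r5,c5).
row 1 has {H,He,Li,B}; column 1 has {H,He,Li}; the diagonal has {H,He,Li,B} — only Be is left for (r1,c1).
row 3 has {H,He,Li}; column 1 has {H,He,Li,Be} — only B is left for (r3,c1).
row 3 has {H,He,Li,B}; column 4 has {H,He,Li,B} — only Be is left for (r3,c4).

Be Li He H B / Li H B He Be / B He Li Be H / He Be H B Li / H B Be Li He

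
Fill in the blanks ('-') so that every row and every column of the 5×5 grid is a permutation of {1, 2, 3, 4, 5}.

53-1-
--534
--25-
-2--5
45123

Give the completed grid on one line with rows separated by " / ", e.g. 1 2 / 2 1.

(r1,c3) = 4
(r1,c5) = 2
(r2,c2) = 1
(r3,c2) = 4
(r3,c5) = 1
(r4,c3) = 3
(r4,c4) = 4
(r2,c1) = 2
(r3,c1) = 3
(r4,c1) = 1

5 3 4 1 2 / 2 1 5 3 4 / 3 4 2 5 1 / 1 2 3 4 5 / 4 5 1 2 3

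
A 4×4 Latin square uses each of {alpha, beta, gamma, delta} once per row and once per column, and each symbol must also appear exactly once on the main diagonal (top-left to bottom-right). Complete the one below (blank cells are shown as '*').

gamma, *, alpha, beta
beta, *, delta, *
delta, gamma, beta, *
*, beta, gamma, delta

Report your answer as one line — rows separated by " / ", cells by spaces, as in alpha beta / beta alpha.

gamma delta alpha beta / beta alpha delta gamma / delta gamma beta alpha / alpha beta gamma delta

(r1,c2): row 1 has {alpha,beta,gamma}; column 2 has {beta,gamma}, so it must be delta.
(r2,c2): row 2 has {beta,delta}; column 2 has {beta,gamma,delta}; the diagonal has {beta,gamma,delta}, so it must be alpha.
(r2,c4): row 2 has {alpha,beta,delta}; column 4 has {beta,delta}, so it must be gamma.
(r3,c4): row 3 has {beta,gamma,delta}; column 4 has {beta,gamma,delta}, so it must be alpha.
(r4,c1): row 4 has {beta,gamma,delta}; column 1 has {beta,gamma,delta}, so it must be alpha.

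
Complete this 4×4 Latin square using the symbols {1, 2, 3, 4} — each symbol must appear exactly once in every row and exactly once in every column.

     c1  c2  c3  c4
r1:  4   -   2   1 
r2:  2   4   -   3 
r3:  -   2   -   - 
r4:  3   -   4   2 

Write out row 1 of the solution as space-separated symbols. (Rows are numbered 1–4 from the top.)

4 3 2 1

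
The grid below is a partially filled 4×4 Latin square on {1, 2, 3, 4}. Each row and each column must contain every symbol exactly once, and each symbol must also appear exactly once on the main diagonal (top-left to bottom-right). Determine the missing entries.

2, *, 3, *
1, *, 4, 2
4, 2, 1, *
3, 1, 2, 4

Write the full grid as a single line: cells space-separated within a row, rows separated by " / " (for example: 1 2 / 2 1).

2 4 3 1 / 1 3 4 2 / 4 2 1 3 / 3 1 2 4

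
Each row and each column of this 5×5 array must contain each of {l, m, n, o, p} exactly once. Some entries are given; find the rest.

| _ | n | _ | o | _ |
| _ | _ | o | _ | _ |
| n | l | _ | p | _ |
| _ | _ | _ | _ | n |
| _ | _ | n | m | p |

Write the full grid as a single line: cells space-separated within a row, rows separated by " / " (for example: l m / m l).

p n l o m / m p o n l / n l m p o / o m p l n / l o n m p

(r3,c3) = m
(r3,c5) = o
(r4,c4) = l
(r5,c2) = o
(r2,c4) = n
(r4,c3) = p
(r5,c1) = l
(r1,c3) = l
(r1,c5) = m
(r2,c5) = l
(r4,c2) = m
(r1,c1) = p
(r2,c1) = m
(r2,c2) = p
(r4,c1) = o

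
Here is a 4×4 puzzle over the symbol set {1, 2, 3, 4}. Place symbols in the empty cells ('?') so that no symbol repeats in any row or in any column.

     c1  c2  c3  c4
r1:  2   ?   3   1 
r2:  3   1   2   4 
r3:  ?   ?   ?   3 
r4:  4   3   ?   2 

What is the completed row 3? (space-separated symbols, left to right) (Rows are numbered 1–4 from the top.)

1 2 4 3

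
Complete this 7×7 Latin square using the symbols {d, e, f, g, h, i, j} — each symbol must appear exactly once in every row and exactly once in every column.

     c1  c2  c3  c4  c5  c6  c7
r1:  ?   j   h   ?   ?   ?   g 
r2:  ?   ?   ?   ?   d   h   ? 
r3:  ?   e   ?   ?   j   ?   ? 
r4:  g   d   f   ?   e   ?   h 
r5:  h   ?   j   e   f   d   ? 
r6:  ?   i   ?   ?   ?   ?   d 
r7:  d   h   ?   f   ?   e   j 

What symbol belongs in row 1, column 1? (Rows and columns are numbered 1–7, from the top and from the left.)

e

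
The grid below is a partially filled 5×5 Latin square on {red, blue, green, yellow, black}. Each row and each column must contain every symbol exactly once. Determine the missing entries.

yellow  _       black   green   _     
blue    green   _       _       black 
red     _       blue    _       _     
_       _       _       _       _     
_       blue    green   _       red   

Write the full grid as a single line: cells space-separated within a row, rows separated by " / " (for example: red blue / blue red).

(r1,c2): row 1 has {green,yellow,black}; column 2 has {blue,green}, so it must be red.
(r1,c5): row 1 has {red,green,yellow,black}; column 5 has {red,black}, so it must be blue.
(r5,c1): row 5 has {red,blue,green}; column 1 has {red,blue,yellow}, so it must be black.
(r5,c4): row 5 has {red,blue,green,black}; column 4 has {green}, so it must be yellow.
(r2,c4): row 2 has {blue,green,black}; column 4 has {green,yellow}, so it must be red.
(r3,c4): row 3 has {red,blue}; column 4 has {red,green,yellow}, so it must be black.
(r4,c1): row 4 is empty so far; column 1 has {red,blue,yellow,black}, so it must be green.
(r4,c4): row 4 has {green}; column 4 has {red,green,yellow,black}, so it must be blue.
(r4,c5): row 4 has {blue,green}; column 5 has {red,blue,black}, so it must be yellow.
(r2,c3): row 2 has {red,blue,green,black}; column 3 has {blue,green,black}, so it must be yellow.
(r3,c2): row 3 has {red,blue,black}; column 2 has {red,blue,green}, so it must be yellow.
(r3,c5): row 3 has {red,blue,yellow,black}; column 5 has {red,blue,yellow,black}, so it must be green.
(r4,c2): row 4 has {blue,green,yellow}; column 2 has {red,blue,green,yellow}, so it must be black.
(r4,c3): row 4 has {blue,green,yellow,black}; column 3 has {blue,green,yellow,black}, so it must be red.

yellow red black green blue / blue green yellow red black / red yellow blue black green / green black red blue yellow / black blue green yellow red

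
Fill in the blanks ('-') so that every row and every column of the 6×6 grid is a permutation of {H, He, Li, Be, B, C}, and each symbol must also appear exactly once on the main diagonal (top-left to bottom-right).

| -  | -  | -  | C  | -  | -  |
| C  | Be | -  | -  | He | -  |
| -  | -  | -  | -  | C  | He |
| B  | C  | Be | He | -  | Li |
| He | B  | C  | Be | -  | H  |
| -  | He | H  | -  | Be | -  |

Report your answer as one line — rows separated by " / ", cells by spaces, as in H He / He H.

H Li He C B Be / C Be Li H He B / Be H B Li C He / B C Be He H Li / He B C Be Li H / Li He H B Be C

(r2,c6) = B
(r4,c5) = H
(r5,c5) = Li
(r6,c1) = Li
(r6,c4) = B
(r6,c6) = C
(r1,c1) = H
(r1,c2) = Li
(r1,c5) = B
(r1,c6) = Be
(r2,c3) = Li
(r2,c4) = H
(r3,c1) = Be
(r3,c2) = H
(r3,c3) = B
(r3,c4) = Li
(r1,c3) = He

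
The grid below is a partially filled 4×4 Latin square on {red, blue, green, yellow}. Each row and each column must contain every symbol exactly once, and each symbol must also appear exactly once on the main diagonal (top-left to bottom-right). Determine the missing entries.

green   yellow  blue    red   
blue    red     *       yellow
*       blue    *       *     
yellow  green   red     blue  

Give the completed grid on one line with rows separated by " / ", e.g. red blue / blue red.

Cell (r2,c3): row 2 has {red,blue,yellow}; column 3 has {red,blue} → green.
Cell (r3,c1): row 3 has {blue}; column 1 has {blue,green,yellow} → red.
Cell (r3,c3): row 3 has {red,blue}; column 3 has {red,blue,green}; the diagonal has {red,blue,green} → yellow.
Cell (r3,c4): row 3 has {red,blue,yellow}; column 4 has {red,blue,yellow} → green.

green yellow blue red / blue red green yellow / red blue yellow green / yellow green red blue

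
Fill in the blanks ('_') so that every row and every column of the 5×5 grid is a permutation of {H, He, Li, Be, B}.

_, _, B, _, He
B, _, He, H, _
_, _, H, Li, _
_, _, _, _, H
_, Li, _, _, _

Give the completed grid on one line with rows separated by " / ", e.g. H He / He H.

(r1,c4): row 1 has {He,B}; column 4 has {H,Li}, so it must be Be.
(r2,c2): row 2 has {H,He,B}; column 2 has {Li}, so it must be Be.
(r2,c5): row 2 has {H,He,Be,B}; column 5 has {H,He}, so it must be Li.
(r5,c3): row 5 has {Li}; column 3 has {H,He,B}, so it must be Be.
(r5,c5): row 5 has {Li,Be}; column 5 has {H,He,Li}, so it must be B.
(r1,c2): row 1 has {He,Be,B}; column 2 has {Li,Be}, so it must be H.
(r3,c5): row 3 has {H,Li}; column 5 has {H,He,Li,B}, so it must be Be.
(r4,c3): row 4 has {H}; column 3 has {H,He,Be,B}, so it must be Li.
(r5,c4): row 5 has {Li,Be,B}; column 4 has {H,Li,Be}, so it must be He.
(r1,c1): row 1 has {H,He,Be,B}; column 1 has {B}, so it must be Li.
(r3,c1): row 3 has {H,Li,Be}; column 1 has {Li,B}, so it must be He.
(r3,c2): row 3 has {H,He,Li,Be}; column 2 has {H,Li,Be}, so it must be B.
(r4,c1): row 4 has {H,Li}; column 1 has {He,Li,B}, so it must be Be.
(r4,c2): row 4 has {H,Li,Be}; column 2 has {H,Li,Be,B}, so it must be He.
(r4,c4): row 4 has {H,He,Li,Be}; column 4 has {H,He,Li,Be}, so it must be B.
(r5,c1): row 5 has {He,Li,Be,B}; column 1 has {He,Li,Be,B}, so it must be H.

Li H B Be He / B Be He H Li / He B H Li Be / Be He Li B H / H Li Be He B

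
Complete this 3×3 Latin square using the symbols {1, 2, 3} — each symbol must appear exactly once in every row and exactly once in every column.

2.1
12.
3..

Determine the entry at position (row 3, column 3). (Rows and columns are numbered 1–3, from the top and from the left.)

2

(r1,c2) = 3
(r2,c3) = 3
(r3,c2) = 1
(r3,c3) = 2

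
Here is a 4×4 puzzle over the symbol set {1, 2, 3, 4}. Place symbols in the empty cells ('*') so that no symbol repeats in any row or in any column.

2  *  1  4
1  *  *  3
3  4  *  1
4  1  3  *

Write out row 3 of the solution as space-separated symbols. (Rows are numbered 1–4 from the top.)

3 4 2 1

(r1,c2) = 3
(r2,c2) = 2
(r2,c3) = 4
(r3,c3) = 2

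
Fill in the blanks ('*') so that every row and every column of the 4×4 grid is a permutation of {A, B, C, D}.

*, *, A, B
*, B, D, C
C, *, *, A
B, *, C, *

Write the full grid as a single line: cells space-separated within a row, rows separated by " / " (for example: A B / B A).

D C A B / A B D C / C D B A / B A C D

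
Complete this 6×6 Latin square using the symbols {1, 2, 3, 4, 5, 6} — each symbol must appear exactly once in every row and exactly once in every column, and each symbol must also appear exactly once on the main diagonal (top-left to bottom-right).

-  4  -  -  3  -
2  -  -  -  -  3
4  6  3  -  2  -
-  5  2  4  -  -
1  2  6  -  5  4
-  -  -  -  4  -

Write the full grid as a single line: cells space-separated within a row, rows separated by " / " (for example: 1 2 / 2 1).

6 4 5 2 3 1 / 2 1 4 5 6 3 / 4 6 3 1 2 5 / 3 5 2 4 1 6 / 1 2 6 3 5 4 / 5 3 1 6 4 2

(r1,c1): row 1 has {3,4}; column 1 has {1,2,4}; the diagonal has {3,4,5}, so it must be 6.
(r2,c2): row 2 has {2,3}; column 2 has {2,4,5,6}; the diagonal has {3,4,5,6}, so it must be 1.
(r2,c5): row 2 has {1,2,3}; column 5 has {2,3,4,5}, so it must be 6.
(r4,c1): row 4 has {2,4,5}; column 1 has {1,2,4,6}, so it must be 3.
(r4,c5): row 4 has {2,3,4,5}; column 5 has {2,3,4,5,6}, so it must be 1.
(r4,c6): row 4 has {1,2,3,4,5}; column 6 has {3,4}, so it must be 6.
(r5,c4): row 5 has {1,2,4,5,6}; column 4 has {4}, so it must be 3.
(r6,c1): row 6 has {4}; column 1 has {1,2,3,4,6}, so it must be 5.
(r6,c2): row 6 has {4,5}; column 2 has {1,2,4,5,6}, so it must be 3.
(r6,c3): row 6 has {3,4,5}; column 3 has {2,3,6}, so it must be 1.
(r6,c6): row 6 has {1,3,4,5}; column 6 has {3,4,6}; the diagonal has {1,3,4,5,6}, so it must be 2.
(r1,c3): row 1 has {3,4,6}; column 3 has {1,2,3,6}, so it must be 5.
(r1,c6): row 1 has {3,4,5,6}; column 6 has {2,3,4,6}, so it must be 1.
(r2,c3): row 2 has {1,2,3,6}; column 3 has {1,2,3,5,6}, so it must be 4.
(r2,c4): row 2 has {1,2,3,4,6}; column 4 has {3,4}, so it must be 5.
(r3,c4): row 3 has {2,3,4,6}; column 4 has {3,4,5}, so it must be 1.
(r3,c6): row 3 has {1,2,3,4,6}; column 6 has {1,2,3,4,6}, so it must be 5.
(r6,c4): row 6 has {1,2,3,4,5}; column 4 has {1,3,4,5}, so it must be 6.
(r1,c4): row 1 has {1,3,4,5,6}; column 4 has {1,3,4,5,6}, so it must be 2.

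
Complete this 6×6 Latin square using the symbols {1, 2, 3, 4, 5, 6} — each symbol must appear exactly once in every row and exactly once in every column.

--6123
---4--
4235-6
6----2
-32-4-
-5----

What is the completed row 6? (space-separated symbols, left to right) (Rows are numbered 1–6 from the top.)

(r1,c1) = 5
(r1,c2) = 4
(r3,c5) = 1
(r4,c2) = 1
(r4,c4) = 3
(r4,c5) = 5
(r5,c1) = 1
(r5,c4) = 6
(r5,c6) = 5
(r6,c4) = 2
(r2,c2) = 6
(r2,c5) = 3
(r2,c6) = 1
(r4,c3) = 4
(r6,c1) = 3
(r6,c3) = 1
(r6,c5) = 6
(r6,c6) = 4

3 5 1 2 6 4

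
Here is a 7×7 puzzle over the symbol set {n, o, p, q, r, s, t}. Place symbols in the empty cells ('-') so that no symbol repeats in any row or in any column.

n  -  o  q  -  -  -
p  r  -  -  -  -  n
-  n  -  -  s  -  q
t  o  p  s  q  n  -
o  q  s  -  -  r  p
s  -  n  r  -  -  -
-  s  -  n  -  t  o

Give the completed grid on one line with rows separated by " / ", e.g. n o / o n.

(r3,c1): row 3 has {n,q,s}; column 1 has {n,o,p,s,t}, so it must be r.
(r3,c3): row 3 has {n,q,r,s}; column 3 has {n,o,p,s}, so it must be t.
(r4,c7): row 4 has {n,o,p,q,s,t}; column 7 has {n,o,p,q}, so it must be r.
(r5,c4): row 5 has {o,p,q,r,s}; column 4 has {n,q,r,s}, so it must be t.
(r5,c5): row 5 has {o,p,q,r,s,t}; column 5 has {q,s}, so it must be n.
(r6,c7): row 6 has {n,r,s}; column 7 has {n,o,p,q,r}, so it must be t.
(r7,c1): row 7 has {n,o,s,t}; column 1 has {n,o,p,r,s,t}, so it must be q.
(r7,c3): row 7 has {n,o,q,s,t}; column 3 has {n,o,p,s,t}, so it must be r.
(r7,c5): row 7 has {n,o,q,r,s,t}; column 5 has {n,q,s}, so it must be p.
(r1,c7): row 1 has {n,o,q}; column 7 has {n,o,p,q,r,t}, so it must be s.
(r2,c3): row 2 has {n,p,r}; column 3 has {n,o,p,r,s,t}, so it must be q.
(r2,c4): row 2 has {n,p,q,r}; column 4 has {n,q,r,s,t}, so it must be o.
(r2,c5): row 2 has {n,o,p,q,r}; column 5 has {n,p,q,s}, so it must be t.
(r2,c6): row 2 has {n,o,p,q,r,t}; column 6 has {n,r,t}, so it must be s.
(r3,c4): row 3 has {n,q,r,s,t}; column 4 has {n,o,q,r,s,t}, so it must be p.
(r3,c6): row 3 has {n,p,q,r,s,t}; column 6 has {n,r,s,t}, so it must be o.
(r6,c2): row 6 has {n,r,s,t}; column 2 has {n,o,q,r,s}, so it must be p.
(r6,c5): row 6 has {n,p,r,s,t}; column 5 has {n,p,q,s,t}, so it must be o.
(r6,c6): row 6 has {n,o,p,r,s,t}; column 6 has {n,o,r,s,t}, so it must be q.
(r1,c2): row 1 has {n,o,q,s}; column 2 has {n,o,p,q,r,s}, so it must be t.
(r1,c5): row 1 has {n,o,q,s,t}; column 5 has {n,o,p,q,s,t}, so it must be r.
(r1,c6): row 1 has {n,o,q,r,s,t}; column 6 has {n,o,q,r,s,t}, so it must be p.

n t o q r p s / p r q o t s n / r n t p s o q / t o p s q n r / o q s t n r p / s p n r o q t / q s r n p t o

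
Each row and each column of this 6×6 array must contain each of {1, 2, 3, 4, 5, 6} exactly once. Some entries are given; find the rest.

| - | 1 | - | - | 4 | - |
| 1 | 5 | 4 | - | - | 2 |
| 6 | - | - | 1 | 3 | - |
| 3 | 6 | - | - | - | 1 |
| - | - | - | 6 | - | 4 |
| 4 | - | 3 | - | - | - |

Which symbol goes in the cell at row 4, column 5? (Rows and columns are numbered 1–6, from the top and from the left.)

(r2,c4) = 3
(r2,c5) = 6
(r3,c6) = 5
(r6,c2) = 2
(r6,c4) = 5
(r6,c5) = 1
(r6,c6) = 6
(r1,c4) = 2
(r1,c6) = 3
(r3,c2) = 4
(r3,c3) = 2
(r4,c3) = 5
(r4,c4) = 4
(r4,c5) = 2

2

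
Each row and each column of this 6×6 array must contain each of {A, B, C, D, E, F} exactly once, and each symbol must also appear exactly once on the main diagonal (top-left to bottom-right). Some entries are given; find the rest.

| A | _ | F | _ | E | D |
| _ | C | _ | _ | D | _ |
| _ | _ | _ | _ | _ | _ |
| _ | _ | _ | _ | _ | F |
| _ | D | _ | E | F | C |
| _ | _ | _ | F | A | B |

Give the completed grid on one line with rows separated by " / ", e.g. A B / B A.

A B F C E D / F C B A D E / D F E B C A / E A C D B F / B D A E F C / C E D F A B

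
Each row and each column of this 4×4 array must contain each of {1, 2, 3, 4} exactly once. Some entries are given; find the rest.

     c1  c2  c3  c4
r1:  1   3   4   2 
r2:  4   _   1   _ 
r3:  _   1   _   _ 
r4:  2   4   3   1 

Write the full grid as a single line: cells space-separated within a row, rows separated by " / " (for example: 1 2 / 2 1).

1 3 4 2 / 4 2 1 3 / 3 1 2 4 / 2 4 3 1

(r2,c2) = 2
(r2,c4) = 3
(r3,c1) = 3
(r3,c3) = 2
(r3,c4) = 4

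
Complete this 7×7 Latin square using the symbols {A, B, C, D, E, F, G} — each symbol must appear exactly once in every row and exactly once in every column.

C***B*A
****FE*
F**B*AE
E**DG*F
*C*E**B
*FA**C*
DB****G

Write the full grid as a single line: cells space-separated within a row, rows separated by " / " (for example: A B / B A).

C E G F B D A / G D B A F E C / F G D B C A E / E A C D G B F / A C F E D G B / B F A G E C D / D B E C A F G

(r4,c2) = A
(r4,c6) = B
(r6,c4) = G
(r6,c7) = D
(r7,c6) = F
(r1,c4) = F
(r2,c7) = C
(r4,c3) = C
(r6,c1) = B
(r6,c5) = E
(r7,c3) = E
(r2,c4) = A
(r7,c4) = C
(r7,c5) = A
(r2,c1) = G
(r2,c2) = D
(r2,c3) = B
(r3,c2) = G
(r3,c3) = D
(r3,c5) = C
(r5,c1) = A
(r5,c5) = D
(r5,c6) = G
(r1,c2) = E
(r1,c3) = G
(r1,c6) = D
(r5,c3) = F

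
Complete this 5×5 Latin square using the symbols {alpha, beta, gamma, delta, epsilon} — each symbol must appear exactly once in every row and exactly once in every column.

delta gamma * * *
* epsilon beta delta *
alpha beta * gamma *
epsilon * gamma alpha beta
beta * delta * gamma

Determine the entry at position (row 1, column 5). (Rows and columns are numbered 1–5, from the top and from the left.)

row 2 has {beta,delta,epsilon}; column 1 has {alpha,beta,delta,epsilon} — only gamma is left for (r2,c1).
row 2 has {beta,gamma,delta,epsilon}; column 5 has {beta,gamma} — only alpha is left for (r2,c5).
row 3 has {alpha,beta,gamma}; column 3 has {beta,gamma,delta} — only epsilon is left for (r3,c3).
row 3 has {alpha,beta,gamma,epsilon}; column 5 has {alpha,beta,gamma} — only delta is left for (r3,c5).
row 4 has {alpha,beta,gamma,epsilon}; column 2 has {beta,gamma,epsilon} — only delta is left for (r4,c2).
row 5 has {beta,gamma,delta}; column 2 has {beta,gamma,delta,epsilon} — only alpha is left for (r5,c2).
row 5 has {alpha,beta,gamma,delta}; column 4 has {alpha,gamma,delta} — only epsilon is left for (r5,c4).
row 1 has {gamma,delta}; column 3 has {beta,gamma,delta,epsilon} — only alpha is left for (r1,c3).
row 1 has {alpha,gamma,delta}; column 4 has {alpha,gamma,delta,epsilon} — only beta is left for (r1,c4).
row 1 has {alpha,beta,gamma,delta}; column 5 has {alpha,beta,gamma,delta} — only epsilon is left for (r1,c5).

epsilon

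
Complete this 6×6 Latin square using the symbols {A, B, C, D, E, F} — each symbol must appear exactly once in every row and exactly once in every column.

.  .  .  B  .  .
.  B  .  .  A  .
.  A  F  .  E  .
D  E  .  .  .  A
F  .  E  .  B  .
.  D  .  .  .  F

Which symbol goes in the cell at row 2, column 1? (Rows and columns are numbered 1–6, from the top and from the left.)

E

At row 5, column 2: row 5 has {B,E,F}; column 2 has {A,B,D,E}; that leaves C.
At row 5, column 6: row 5 has {B,C,E,F}; column 6 has {A,F}; that leaves D.
At row 6, column 5: row 6 has {D,F}; column 5 has {A,B,E}; that leaves C.
At row 1, column 2: row 1 has {B}; column 2 has {A,B,C,D,E}; that leaves F.
At row 1, column 5: row 1 has {B,F}; column 5 has {A,B,C,E}; that leaves D.
At row 4, column 5: row 4 has {A,D,E}; column 5 has {A,B,C,D,E}; that leaves F.
At row 5, column 4: row 5 has {B,C,D,E,F}; column 4 has {B}; that leaves A.
At row 6, column 4: row 6 has {C,D,F}; column 4 has {A,B}; that leaves E.
At row 4, column 4: row 4 has {A,D,E,F}; column 4 has {A,B,E}; that leaves C.
At row 3, column 4: row 3 has {A,E,F}; column 4 has {A,B,C,E}; that leaves D.
At row 4, column 3: row 4 has {A,C,D,E,F}; column 3 has {E,F}; that leaves B.
At row 6, column 3: row 6 has {C,D,E,F}; column 3 has {B,E,F}; that leaves A.
At row 1, column 3: row 1 has {B,D,F}; column 3 has {A,B,E,F}; that leaves C.
At row 1, column 6: row 1 has {B,C,D,F}; column 6 has {A,D,F}; that leaves E.
At row 2, column 3: row 2 has {A,B}; column 3 has {A,B,C,E,F}; that leaves D.
At row 2, column 4: row 2 has {A,B,D}; column 4 has {A,B,C,D,E}; that leaves F.
At row 2, column 6: row 2 has {A,B,D,F}; column 6 has {A,D,E,F}; that leaves C.
At row 3, column 6: row 3 has {A,D,E,F}; column 6 has {A,C,D,E,F}; that leaves B.
At row 6, column 1: row 6 has {A,C,D,E,F}; column 1 has {D,F}; that leaves B.
At row 1, column 1: row 1 has {B,C,D,E,F}; column 1 has {B,D,F}; that leaves A.
At row 2, column 1: row 2 has {A,B,C,D,F}; column 1 has {A,B,D,F}; that leaves E.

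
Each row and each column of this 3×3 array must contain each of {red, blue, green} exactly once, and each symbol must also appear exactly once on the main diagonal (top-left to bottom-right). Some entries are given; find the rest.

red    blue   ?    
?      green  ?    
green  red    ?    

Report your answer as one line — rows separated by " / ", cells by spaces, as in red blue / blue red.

red blue green / blue green red / green red blue

row 1 has {red,blue}; column 3 is empty so far — only green is left for (r1,c3).
row 2 has {green}; column 1 has {red,green} — only blue is left for (r2,c1).
row 2 has {blue,green}; column 3 has {green} — only red is left for (r2,c3).
row 3 has {red,green}; column 3 has {red,green}; the diagonal has {red,green} — only blue is left for (r3,c3).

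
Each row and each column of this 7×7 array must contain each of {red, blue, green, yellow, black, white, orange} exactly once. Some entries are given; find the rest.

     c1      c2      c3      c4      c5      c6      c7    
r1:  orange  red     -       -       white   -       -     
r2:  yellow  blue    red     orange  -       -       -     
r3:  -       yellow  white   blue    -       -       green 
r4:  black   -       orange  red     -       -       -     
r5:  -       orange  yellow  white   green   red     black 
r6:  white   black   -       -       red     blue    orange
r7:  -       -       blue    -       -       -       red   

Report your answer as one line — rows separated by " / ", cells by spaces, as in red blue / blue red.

row 2 has {red,blue,yellow,orange}; column 5 has {red,green,white} — only black is left for (r2,c5).
row 2 has {red,blue,yellow,black,orange}; column 7 has {red,green,black,orange} — only white is left for (r2,c7).
row 3 has {blue,green,yellow,white}; column 1 has {yellow,black,white,orange} — only red is left for (r3,c1).
row 3 has {red,blue,green,yellow,white}; column 5 has {red,green,black,white} — only orange is left for (r3,c5).
row 3 has {red,blue,green,yellow,white,orange}; column 6 has {red,blue} — only black is left for (r3,c6).
row 5 has {red,green,yellow,black,white,orange}; column 1 has {red,yellow,black,white,orange} — only blue is left for (r5,c1).
row 6 has {red,blue,black,white,orange}; column 3 has {red,blue,yellow,white,orange} — only green is left for (r6,c3).
row 6 has {red,blue,green,black,white,orange}; column 4 has {red,blue,white,orange} — only yellow is left for (r6,c4).
row 7 has {red,blue}; column 1 has {red,blue,yellow,black,white,orange} — only green is left for (r7,c1).
row 7 has {red,blue,green}; column 2 has {red,blue,yellow,black,orange} — only white is left for (r7,c2).
row 7 has {red,blue,green,white}; column 4 has {red,blue,yellow,white,orange} — only black is left for (r7,c4).
row 7 has {red,blue,green,black,white}; column 5 has {red,green,black,white,orange} — only yellow is left for (r7,c5).
row 7 has {red,blue,green,yellow,black,white}; column 6 has {red,blue,black} — only orange is left for (r7,c6).
row 1 has {red,white,orange}; column 3 has {red,blue,green,yellow,white,orange} — only black is left for (r1,c3).
row 1 has {red,black,white,orange}; column 4 has {red,blue,yellow,black,white,orange} — only green is left for (r1,c4).
row 1 has {red,green,black,white,orange}; column 6 has {red,blue,black,orange} — only yellow is left for (r1,c6).
row 1 has {red,green,yellow,black,white,orange}; column 7 has {red,green,black,white,orange} — only blue is left for (r1,c7).
row 2 has {red,blue,yellow,black,white,orange}; column 6 has {red,blue,yellow,black,orange} — only green is left for (r2,c6).
row 4 has {red,black,orange}; column 2 has {red,blue,yellow,black,white,orange} — only green is left for (r4,c2).
row 4 has {red,green,black,orange}; column 5 has {red,green,yellow,black,white,orange} — only blue is left for (r4,c5).
row 4 has {red,blue,green,black,orange}; column 6 has {red,blue,green,yellow,black,orange} — only white is left for (r4,c6).
row 4 has {red,blue,green,black,white,orange}; column 7 has {red,blue,green,black,white,orange} — only yellow is left for (r4,c7).

orange red black green white yellow blue / yellow blue red orange black green white / red yellow white blue orange black green / black green orange red blue white yellow / blue orange yellow white green red black / white black green yellow red blue orange / green white blue black yellow orange red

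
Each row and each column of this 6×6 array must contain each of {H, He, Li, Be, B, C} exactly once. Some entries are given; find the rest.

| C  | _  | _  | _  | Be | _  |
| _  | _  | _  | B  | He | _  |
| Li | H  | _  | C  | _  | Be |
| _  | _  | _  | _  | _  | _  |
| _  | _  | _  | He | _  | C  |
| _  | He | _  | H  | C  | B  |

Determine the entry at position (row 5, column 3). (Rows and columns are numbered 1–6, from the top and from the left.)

Be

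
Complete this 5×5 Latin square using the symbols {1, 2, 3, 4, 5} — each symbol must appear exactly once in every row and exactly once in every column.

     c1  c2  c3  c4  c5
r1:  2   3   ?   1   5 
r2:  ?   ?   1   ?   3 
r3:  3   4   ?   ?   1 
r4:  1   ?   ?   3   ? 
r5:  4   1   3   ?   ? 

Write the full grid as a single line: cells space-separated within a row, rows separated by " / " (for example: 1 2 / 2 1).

(r1,c3) = 4
(r2,c1) = 5
(r2,c2) = 2
(r2,c4) = 4
(r4,c2) = 5
(r4,c3) = 2
(r4,c5) = 4
(r5,c5) = 2
(r3,c3) = 5
(r3,c4) = 2
(r5,c4) = 5

2 3 4 1 5 / 5 2 1 4 3 / 3 4 5 2 1 / 1 5 2 3 4 / 4 1 3 5 2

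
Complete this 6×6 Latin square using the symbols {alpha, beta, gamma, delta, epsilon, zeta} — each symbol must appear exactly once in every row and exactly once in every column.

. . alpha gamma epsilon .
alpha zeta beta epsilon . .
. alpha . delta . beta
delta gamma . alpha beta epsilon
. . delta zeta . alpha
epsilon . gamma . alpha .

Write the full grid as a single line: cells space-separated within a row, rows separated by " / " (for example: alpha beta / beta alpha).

zeta beta alpha gamma epsilon delta / alpha zeta beta epsilon delta gamma / gamma alpha epsilon delta zeta beta / delta gamma zeta alpha beta epsilon / beta epsilon delta zeta gamma alpha / epsilon delta gamma beta alpha zeta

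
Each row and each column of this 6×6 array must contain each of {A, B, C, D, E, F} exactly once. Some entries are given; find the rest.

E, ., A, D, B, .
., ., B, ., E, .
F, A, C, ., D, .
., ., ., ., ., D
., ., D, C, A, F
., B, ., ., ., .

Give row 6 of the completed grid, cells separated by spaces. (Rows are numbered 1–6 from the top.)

At row 1, column 6: row 1 has {A,B,D,E}; column 6 has {D,F}; that leaves C.
At row 2, column 6: row 2 has {B,E}; column 6 has {C,D,F}; that leaves A.
At row 5, column 1: row 5 has {A,C,D,F}; column 1 has {E,F}; that leaves B.
At row 5, column 2: row 5 has {A,B,C,D,F}; column 2 has {A,B}; that leaves E.
At row 6, column 6: row 6 has {B}; column 6 has {A,C,D,F}; that leaves E.
At row 1, column 2: row 1 has {A,B,C,D,E}; column 2 has {A,B,E}; that leaves F.
At row 2, column 4: row 2 has {A,B,E}; column 4 has {C,D}; that leaves F.
At row 3, column 6: row 3 has {A,C,D,F}; column 6 has {A,C,D,E,F}; that leaves B.
At row 4, column 2: row 4 has {D}; column 2 has {A,B,E,F}; that leaves C.
At row 4, column 5: row 4 has {C,D}; column 5 has {A,B,D,E}; that leaves F.
At row 6, column 3: row 6 has {B,E}; column 3 has {A,B,C,D}; that leaves F.
At row 6, column 4: row 6 has {B,E,F}; column 4 has {C,D,F}; that leaves A.
At row 6, column 5: row 6 has {A,B,E,F}; column 5 has {A,B,D,E,F}; that leaves C.
At row 2, column 2: row 2 has {A,B,E,F}; column 2 has {A,B,C,E,F}; that leaves D.
At row 3, column 4: row 3 has {A,B,C,D,F}; column 4 has {A,C,D,F}; that leaves E.
At row 4, column 1: row 4 has {C,D,F}; column 1 has {B,E,F}; that leaves A.
At row 4, column 3: row 4 has {A,C,D,F}; column 3 has {A,B,C,D,F}; that leaves E.
At row 4, column 4: row 4 has {A,C,D,E,F}; column 4 has {A,C,D,E,F}; that leaves B.
At row 6, column 1: row 6 has {A,B,C,E,F}; column 1 has {A,B,E,F}; that leaves D.

D B F A C E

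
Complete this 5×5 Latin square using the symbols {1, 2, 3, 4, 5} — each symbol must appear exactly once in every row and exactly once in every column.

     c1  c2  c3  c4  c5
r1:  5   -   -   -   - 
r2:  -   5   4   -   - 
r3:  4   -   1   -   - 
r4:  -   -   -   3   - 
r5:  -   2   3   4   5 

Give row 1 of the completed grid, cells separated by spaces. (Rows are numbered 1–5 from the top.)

(r1,c3) = 2
(r1,c4) = 1
(r2,c4) = 2
(r3,c2) = 3
(r3,c4) = 5
(r3,c5) = 2
(r4,c3) = 5
(r5,c1) = 1
(r1,c2) = 4
(r1,c5) = 3

5 4 2 1 3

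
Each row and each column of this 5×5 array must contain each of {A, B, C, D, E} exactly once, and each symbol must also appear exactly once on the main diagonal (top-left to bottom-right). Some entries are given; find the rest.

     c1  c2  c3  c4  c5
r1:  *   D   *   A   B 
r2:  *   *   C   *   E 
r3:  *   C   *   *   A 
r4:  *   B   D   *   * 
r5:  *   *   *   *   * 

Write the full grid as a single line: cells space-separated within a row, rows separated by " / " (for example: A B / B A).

C D E A B / D A C B E / E C B D A / A B D E C / B E A C D

(r1,c3) = E
(r2,c2) = A
(r3,c3) = B
(r4,c5) = C
(r5,c2) = E
(r5,c3) = A
(r5,c5) = D
(r1,c1) = C
(r4,c4) = E
(r5,c1) = B
(r5,c4) = C
(r2,c1) = D
(r2,c4) = B
(r3,c1) = E
(r3,c4) = D
(r4,c1) = A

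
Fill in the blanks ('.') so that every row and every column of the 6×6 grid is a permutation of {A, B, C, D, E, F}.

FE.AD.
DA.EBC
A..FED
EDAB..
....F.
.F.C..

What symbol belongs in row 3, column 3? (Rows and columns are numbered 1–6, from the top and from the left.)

Cell (r1,c6): row 1 has {A,D,E,F}; column 6 has {C,D} → B.
Cell (r2,c3): row 2 has {A,B,C,D,E}; column 3 has {A} → F.
Cell (r4,c5): row 4 has {A,B,D,E}; column 5 has {B,D,E,F} → C.
Cell (r4,c6): row 4 has {A,B,C,D,E}; column 6 has {B,C,D} → F.
Cell (r5,c4): row 5 has {F}; column 4 has {A,B,C,E,F} → D.
Cell (r6,c1): row 6 has {C,F}; column 1 has {A,D,E,F} → B.
Cell (r6,c5): row 6 has {B,C,F}; column 5 has {B,C,D,E,F} → A.
Cell (r6,c6): row 6 has {A,B,C,F}; column 6 has {B,C,D,F} → E.
Cell (r1,c3): row 1 has {A,B,D,E,F}; column 3 has {A,F} → C.
Cell (r3,c3): row 3 has {A,D,E,F}; column 3 has {A,C,F} → B.

B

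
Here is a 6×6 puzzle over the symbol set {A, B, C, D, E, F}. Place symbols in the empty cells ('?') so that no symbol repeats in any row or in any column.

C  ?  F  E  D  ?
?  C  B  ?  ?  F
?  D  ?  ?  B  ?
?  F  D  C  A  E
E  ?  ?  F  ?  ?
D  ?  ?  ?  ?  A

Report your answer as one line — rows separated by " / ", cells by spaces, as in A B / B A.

C A F E D B / A C B D E F / F D E A B C / B F D C A E / E B A F C D / D E C B F A

(r1,c6) = B
(r2,c1) = A
(r2,c4) = D
(r2,c5) = E
(r3,c1) = F
(r3,c4) = A
(r3,c6) = C
(r4,c1) = B
(r5,c5) = C
(r5,c6) = D
(r6,c4) = B
(r6,c5) = F
(r1,c2) = A
(r3,c3) = E
(r5,c2) = B
(r5,c3) = A
(r6,c2) = E
(r6,c3) = C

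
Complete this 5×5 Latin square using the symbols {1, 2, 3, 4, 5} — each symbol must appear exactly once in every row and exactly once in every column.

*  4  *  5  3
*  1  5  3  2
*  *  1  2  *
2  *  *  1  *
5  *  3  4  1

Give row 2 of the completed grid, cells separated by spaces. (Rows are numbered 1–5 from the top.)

4 1 5 3 2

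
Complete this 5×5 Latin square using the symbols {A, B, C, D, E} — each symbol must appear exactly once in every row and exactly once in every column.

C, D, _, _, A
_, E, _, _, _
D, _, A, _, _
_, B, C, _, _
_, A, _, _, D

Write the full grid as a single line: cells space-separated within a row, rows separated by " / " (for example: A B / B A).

At row 3, column 2: row 3 has {A,D}; column 2 has {A,B,D,E}; that leaves C.
At row 4, column 5: row 4 has {B,C}; column 5 has {A,D}; that leaves E.
At row 3, column 5: row 3 has {A,C,D}; column 5 has {A,D,E}; that leaves B.
At row 4, column 1: row 4 has {B,C,E}; column 1 has {C,D}; that leaves A.
At row 4, column 4: row 4 has {A,B,C,E}; column 4 is empty so far; that leaves D.
At row 2, column 1: row 2 has {E}; column 1 has {A,C,D}; that leaves B.
At row 2, column 3: row 2 has {B,E}; column 3 has {A,C}; that leaves D.
At row 2, column 5: row 2 has {B,D,E}; column 5 has {A,B,D,E}; that leaves C.
At row 3, column 4: row 3 has {A,B,C,D}; column 4 has {D}; that leaves E.
At row 5, column 1: row 5 has {A,D}; column 1 has {A,B,C,D}; that leaves E.
At row 5, column 3: row 5 has {A,D,E}; column 3 has {A,C,D}; that leaves B.
At row 5, column 4: row 5 has {A,B,D,E}; column 4 has {D,E}; that leaves C.
At row 1, column 3: row 1 has {A,C,D}; column 3 has {A,B,C,D}; that leaves E.
At row 1, column 4: row 1 has {A,C,D,E}; column 4 has {C,D,E}; that leaves B.
At row 2, column 4: row 2 has {B,C,D,E}; column 4 has {B,C,D,E}; that leaves A.

C D E B A / B E D A C / D C A E B / A B C D E / E A B C D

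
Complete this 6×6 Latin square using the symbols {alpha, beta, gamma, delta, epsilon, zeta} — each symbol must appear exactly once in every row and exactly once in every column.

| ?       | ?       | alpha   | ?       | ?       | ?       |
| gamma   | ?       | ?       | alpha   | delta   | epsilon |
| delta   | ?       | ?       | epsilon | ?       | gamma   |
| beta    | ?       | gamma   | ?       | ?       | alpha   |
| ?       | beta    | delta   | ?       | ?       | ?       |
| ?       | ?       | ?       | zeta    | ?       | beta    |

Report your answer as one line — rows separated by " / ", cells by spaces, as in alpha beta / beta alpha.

zeta gamma alpha beta epsilon delta / gamma zeta beta alpha delta epsilon / delta alpha zeta epsilon beta gamma / beta epsilon gamma delta zeta alpha / epsilon beta delta gamma alpha zeta / alpha delta epsilon zeta gamma beta

(r2,c2) = zeta
(r2,c3) = beta
(r3,c2) = alpha
(r3,c3) = zeta
(r3,c5) = beta
(r4,c4) = delta
(r5,c4) = gamma
(r5,c6) = zeta
(r6,c3) = epsilon
(r1,c4) = beta
(r1,c6) = delta
(r4,c2) = epsilon
(r4,c5) = zeta
(r6,c1) = alpha
(r6,c5) = gamma
(r1,c2) = gamma
(r1,c5) = epsilon
(r5,c1) = epsilon
(r5,c5) = alpha
(r6,c2) = delta
(r1,c1) = zeta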